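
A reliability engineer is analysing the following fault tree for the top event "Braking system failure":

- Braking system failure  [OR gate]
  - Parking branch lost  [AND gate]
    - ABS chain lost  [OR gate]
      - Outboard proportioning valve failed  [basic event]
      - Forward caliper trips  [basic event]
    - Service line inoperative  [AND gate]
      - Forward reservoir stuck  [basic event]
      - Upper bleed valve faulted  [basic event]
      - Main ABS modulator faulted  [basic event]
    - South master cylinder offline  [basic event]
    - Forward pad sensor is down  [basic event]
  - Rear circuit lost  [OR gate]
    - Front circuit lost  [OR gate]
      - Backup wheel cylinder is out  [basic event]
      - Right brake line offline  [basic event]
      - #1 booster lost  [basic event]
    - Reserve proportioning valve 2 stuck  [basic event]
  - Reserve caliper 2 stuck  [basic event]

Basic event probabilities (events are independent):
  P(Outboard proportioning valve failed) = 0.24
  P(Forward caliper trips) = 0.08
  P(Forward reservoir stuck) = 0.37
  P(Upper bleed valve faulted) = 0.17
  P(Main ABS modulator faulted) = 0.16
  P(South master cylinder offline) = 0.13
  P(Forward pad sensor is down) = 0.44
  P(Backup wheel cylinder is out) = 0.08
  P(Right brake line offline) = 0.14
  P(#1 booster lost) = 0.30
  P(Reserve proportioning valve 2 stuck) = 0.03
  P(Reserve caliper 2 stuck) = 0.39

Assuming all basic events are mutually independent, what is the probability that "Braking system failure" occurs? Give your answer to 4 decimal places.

P(ABS chain lost) [OR] = 1 − (1−0.24) × (1−0.08) = 0.300800
P(Service line inoperative) [AND] = 0.37 × 0.17 × 0.16 = 0.010064
P(Parking branch lost) [AND] = 0.300800 × 0.010064 × 0.13 × 0.44 = 0.000173
P(Front circuit lost) [OR] = 1 − (1−0.08) × (1−0.14) × (1−0.30) = 0.446160
P(Rear circuit lost) [OR] = 1 − (1−0.446160) × (1−0.03) = 0.462775
P(Braking system failure) [OR] = 1 − (1−0.000173) × (1−0.462775) × (1−0.39) = 0.672349
Rounded to 4 decimal places: P(Braking system failure) ≈ 0.6723.

0.6723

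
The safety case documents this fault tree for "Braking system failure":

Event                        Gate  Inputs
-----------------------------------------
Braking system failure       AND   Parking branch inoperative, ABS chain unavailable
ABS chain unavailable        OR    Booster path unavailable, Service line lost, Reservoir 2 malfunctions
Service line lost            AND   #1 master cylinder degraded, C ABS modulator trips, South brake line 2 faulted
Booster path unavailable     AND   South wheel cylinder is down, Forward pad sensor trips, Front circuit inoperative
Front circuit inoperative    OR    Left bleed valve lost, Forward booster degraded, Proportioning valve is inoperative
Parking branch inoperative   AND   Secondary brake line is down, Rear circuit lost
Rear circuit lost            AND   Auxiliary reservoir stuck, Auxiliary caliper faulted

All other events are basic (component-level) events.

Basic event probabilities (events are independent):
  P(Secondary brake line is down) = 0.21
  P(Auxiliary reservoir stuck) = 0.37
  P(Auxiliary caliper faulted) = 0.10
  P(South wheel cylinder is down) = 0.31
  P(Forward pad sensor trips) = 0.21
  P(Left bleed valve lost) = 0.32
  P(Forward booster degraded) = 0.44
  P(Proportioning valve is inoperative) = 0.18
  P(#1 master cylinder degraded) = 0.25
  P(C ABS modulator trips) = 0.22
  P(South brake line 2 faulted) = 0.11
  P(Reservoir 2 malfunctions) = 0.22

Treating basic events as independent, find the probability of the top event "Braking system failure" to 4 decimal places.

0.0020

P(Rear circuit lost) [AND] = 0.37 × 0.10 = 0.037000
P(Parking branch inoperative) [AND] = 0.21 × 0.037000 = 0.007770
P(Front circuit inoperative) [OR] = 1 − (1−0.32) × (1−0.44) × (1−0.18) = 0.687744
P(Booster path unavailable) [AND] = 0.31 × 0.21 × 0.687744 = 0.044772
P(Service line lost) [AND] = 0.25 × 0.22 × 0.11 = 0.006050
P(ABS chain unavailable) [OR] = 1 − (1−0.044772) × (1−0.006050) × (1−0.22) = 0.259430
P(Braking system failure) [AND] = 0.007770 × 0.259430 = 0.002016
Rounded to 4 decimal places: P(Braking system failure) ≈ 0.0020.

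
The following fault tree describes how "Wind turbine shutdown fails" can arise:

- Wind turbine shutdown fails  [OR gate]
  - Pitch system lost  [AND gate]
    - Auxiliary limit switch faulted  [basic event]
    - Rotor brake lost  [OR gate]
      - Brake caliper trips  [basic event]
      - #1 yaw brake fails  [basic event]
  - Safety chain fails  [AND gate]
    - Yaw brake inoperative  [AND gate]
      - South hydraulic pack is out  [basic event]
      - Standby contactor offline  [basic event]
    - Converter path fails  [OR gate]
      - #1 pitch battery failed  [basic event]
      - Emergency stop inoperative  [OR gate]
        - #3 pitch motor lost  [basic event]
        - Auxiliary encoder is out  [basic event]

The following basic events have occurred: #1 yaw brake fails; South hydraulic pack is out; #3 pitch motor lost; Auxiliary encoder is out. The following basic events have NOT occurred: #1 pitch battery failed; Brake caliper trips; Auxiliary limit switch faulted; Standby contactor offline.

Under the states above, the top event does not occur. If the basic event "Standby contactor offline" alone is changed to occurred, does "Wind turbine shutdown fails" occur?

Yes

Counterfactual: set "Standby contactor offline" to occurred.
Rotor brake lost [OR]: Brake caliper trips=not, #1 yaw brake fails=occurs → at least one input occurs → occurs.
Pitch system lost [AND]: Auxiliary limit switch faulted=not, Rotor brake lost=occurs → not all inputs occur → does not occur.
Yaw brake inoperative [AND]: South hydraulic pack is out=occurs, Standby contactor offline=occurs → all inputs occur → occurs.
Emergency stop inoperative [OR]: #3 pitch motor lost=occurs, Auxiliary encoder is out=occurs → at least one input occurs → occurs.
Converter path fails [OR]: #1 pitch battery failed=not, Emergency stop inoperative=occurs → at least one input occurs → occurs.
Safety chain fails [AND]: Yaw brake inoperative=occurs, Converter path fails=occurs → all inputs occur → occurs.
Wind turbine shutdown fails [OR]: Pitch system lost=not, Safety chain fails=occurs → at least one input occurs → occurs.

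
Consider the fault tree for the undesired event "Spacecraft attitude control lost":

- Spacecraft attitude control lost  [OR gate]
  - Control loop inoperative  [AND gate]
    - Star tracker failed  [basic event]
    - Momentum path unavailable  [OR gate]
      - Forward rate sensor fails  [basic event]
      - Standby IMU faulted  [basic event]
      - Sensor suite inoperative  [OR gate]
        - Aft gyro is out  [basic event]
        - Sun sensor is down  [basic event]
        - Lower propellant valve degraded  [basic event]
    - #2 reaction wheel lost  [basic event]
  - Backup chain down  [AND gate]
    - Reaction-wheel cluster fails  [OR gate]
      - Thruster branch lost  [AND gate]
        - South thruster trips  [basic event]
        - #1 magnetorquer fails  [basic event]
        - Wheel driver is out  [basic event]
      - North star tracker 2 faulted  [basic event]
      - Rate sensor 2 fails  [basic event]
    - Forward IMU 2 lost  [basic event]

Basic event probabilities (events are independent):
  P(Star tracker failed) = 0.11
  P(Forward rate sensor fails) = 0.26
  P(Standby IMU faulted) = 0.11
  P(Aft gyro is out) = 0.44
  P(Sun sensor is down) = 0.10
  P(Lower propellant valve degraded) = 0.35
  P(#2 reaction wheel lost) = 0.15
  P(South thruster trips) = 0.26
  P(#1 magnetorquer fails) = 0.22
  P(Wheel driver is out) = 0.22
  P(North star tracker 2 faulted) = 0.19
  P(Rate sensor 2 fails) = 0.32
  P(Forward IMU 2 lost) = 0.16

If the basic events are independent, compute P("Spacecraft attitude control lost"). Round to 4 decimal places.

P(Sensor suite inoperative) [OR] = 1 − (1−0.44) × (1−0.10) × (1−0.35) = 0.672400
P(Momentum path unavailable) [OR] = 1 − (1−0.26) × (1−0.11) × (1−0.672400) = 0.784243
P(Control loop inoperative) [AND] = 0.11 × 0.784243 × 0.15 = 0.012940
P(Thruster branch lost) [AND] = 0.26 × 0.22 × 0.22 = 0.012584
P(Reaction-wheel cluster fails) [OR] = 1 − (1−0.012584) × (1−0.19) × (1−0.32) = 0.456131
P(Backup chain down) [AND] = 0.456131 × 0.16 = 0.072981
P(Spacecraft attitude control lost) [OR] = 1 − (1−0.012940) × (1−0.072981) = 0.084977
Rounded to 4 decimal places: P(Spacecraft attitude control lost) ≈ 0.0850.

0.0850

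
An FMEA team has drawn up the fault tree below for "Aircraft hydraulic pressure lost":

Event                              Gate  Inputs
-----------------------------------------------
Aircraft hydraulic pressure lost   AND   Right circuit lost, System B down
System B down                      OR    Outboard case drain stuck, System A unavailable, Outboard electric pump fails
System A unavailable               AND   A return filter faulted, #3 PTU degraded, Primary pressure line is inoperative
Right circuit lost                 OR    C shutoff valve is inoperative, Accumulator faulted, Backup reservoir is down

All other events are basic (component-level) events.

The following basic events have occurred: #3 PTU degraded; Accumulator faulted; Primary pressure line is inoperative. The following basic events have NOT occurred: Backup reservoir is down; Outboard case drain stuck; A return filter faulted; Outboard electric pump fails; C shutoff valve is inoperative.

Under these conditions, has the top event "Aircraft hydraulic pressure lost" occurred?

No

Right circuit lost [OR]: C shutoff valve is inoperative=not, Accumulator faulted=occurs, Backup reservoir is down=not → at least one input occurs → occurs.
System A unavailable [AND]: A return filter faulted=not, #3 PTU degraded=occurs, Primary pressure line is inoperative=occurs → not all inputs occur → does not occur.
System B down [OR]: Outboard case drain stuck=not, System A unavailable=not, Outboard electric pump fails=not → no input occurs → does not occur.
Aircraft hydraulic pressure lost [AND]: Right circuit lost=occurs, System B down=not → not all inputs occur → does not occur.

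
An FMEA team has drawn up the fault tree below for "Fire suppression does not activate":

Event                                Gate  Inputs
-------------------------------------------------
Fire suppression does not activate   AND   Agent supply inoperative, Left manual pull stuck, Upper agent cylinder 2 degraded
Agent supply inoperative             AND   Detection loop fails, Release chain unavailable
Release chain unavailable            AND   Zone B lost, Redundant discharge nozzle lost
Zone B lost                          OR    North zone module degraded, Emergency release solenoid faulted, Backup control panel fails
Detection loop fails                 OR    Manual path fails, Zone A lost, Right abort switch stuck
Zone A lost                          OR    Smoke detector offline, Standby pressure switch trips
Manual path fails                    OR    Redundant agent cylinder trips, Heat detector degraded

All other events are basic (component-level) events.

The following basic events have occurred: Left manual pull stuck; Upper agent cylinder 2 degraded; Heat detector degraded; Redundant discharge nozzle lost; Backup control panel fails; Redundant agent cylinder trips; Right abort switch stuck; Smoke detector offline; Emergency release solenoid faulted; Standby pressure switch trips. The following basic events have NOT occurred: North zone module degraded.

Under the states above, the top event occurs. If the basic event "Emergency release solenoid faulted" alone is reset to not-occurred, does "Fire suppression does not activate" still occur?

Counterfactual: set "Emergency release solenoid faulted" to not occurred.
Manual path fails [OR]: Redundant agent cylinder trips=occurs, Heat detector degraded=occurs → at least one input occurs → occurs.
Zone A lost [OR]: Smoke detector offline=occurs, Standby pressure switch trips=occurs → at least one input occurs → occurs.
Detection loop fails [OR]: Manual path fails=occurs, Zone A lost=occurs, Right abort switch stuck=occurs → at least one input occurs → occurs.
Zone B lost [OR]: North zone module degraded=not, Emergency release solenoid faulted=not, Backup control panel fails=occurs → at least one input occurs → occurs.
Release chain unavailable [AND]: Zone B lost=occurs, Redundant discharge nozzle lost=occurs → all inputs occur → occurs.
Agent supply inoperative [AND]: Detection loop fails=occurs, Release chain unavailable=occurs → all inputs occur → occurs.
Fire suppression does not activate [AND]: Agent supply inoperative=occurs, Left manual pull stuck=occurs, Upper agent cylinder 2 degraded=occurs → all inputs occur → occurs.

Yes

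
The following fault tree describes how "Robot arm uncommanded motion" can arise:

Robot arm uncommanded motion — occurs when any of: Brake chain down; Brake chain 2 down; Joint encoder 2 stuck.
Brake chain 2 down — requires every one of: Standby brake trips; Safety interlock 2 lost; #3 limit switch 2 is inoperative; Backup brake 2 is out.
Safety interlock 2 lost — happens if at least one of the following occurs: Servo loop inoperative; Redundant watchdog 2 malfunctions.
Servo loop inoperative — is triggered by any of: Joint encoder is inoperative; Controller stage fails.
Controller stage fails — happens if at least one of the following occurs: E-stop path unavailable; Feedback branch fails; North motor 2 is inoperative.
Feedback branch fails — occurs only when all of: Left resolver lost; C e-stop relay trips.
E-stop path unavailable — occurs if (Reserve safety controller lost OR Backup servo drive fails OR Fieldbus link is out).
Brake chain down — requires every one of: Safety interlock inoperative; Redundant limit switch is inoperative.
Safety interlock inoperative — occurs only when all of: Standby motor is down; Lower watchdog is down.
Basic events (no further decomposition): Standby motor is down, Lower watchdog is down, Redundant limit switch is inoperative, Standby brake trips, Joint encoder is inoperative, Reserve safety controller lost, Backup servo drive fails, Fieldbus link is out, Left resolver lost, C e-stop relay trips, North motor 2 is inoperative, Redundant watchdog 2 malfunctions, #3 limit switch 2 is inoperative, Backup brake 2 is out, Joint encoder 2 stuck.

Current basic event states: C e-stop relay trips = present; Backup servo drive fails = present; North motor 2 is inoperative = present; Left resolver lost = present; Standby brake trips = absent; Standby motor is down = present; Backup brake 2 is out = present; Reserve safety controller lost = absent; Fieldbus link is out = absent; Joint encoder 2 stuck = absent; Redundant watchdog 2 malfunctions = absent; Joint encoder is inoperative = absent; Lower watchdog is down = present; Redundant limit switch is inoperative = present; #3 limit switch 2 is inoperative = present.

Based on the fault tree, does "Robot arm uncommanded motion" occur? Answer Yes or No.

Yes

Safety interlock inoperative [AND]: Standby motor is down=occurs, Lower watchdog is down=occurs → all inputs occur → occurs.
Brake chain down [AND]: Safety interlock inoperative=occurs, Redundant limit switch is inoperative=occurs → all inputs occur → occurs.
E-stop path unavailable [OR]: Reserve safety controller lost=not, Backup servo drive fails=occurs, Fieldbus link is out=not → at least one input occurs → occurs.
Feedback branch fails [AND]: Left resolver lost=occurs, C e-stop relay trips=occurs → all inputs occur → occurs.
Controller stage fails [OR]: E-stop path unavailable=occurs, Feedback branch fails=occurs, North motor 2 is inoperative=occurs → at least one input occurs → occurs.
Servo loop inoperative [OR]: Joint encoder is inoperative=not, Controller stage fails=occurs → at least one input occurs → occurs.
Safety interlock 2 lost [OR]: Servo loop inoperative=occurs, Redundant watchdog 2 malfunctions=not → at least one input occurs → occurs.
Brake chain 2 down [AND]: Standby brake trips=not, Safety interlock 2 lost=occurs, #3 limit switch 2 is inoperative=occurs, Backup brake 2 is out=occurs → not all inputs occur → does not occur.
Robot arm uncommanded motion [OR]: Brake chain down=occurs, Brake chain 2 down=not, Joint encoder 2 stuck=not → at least one input occurs → occurs.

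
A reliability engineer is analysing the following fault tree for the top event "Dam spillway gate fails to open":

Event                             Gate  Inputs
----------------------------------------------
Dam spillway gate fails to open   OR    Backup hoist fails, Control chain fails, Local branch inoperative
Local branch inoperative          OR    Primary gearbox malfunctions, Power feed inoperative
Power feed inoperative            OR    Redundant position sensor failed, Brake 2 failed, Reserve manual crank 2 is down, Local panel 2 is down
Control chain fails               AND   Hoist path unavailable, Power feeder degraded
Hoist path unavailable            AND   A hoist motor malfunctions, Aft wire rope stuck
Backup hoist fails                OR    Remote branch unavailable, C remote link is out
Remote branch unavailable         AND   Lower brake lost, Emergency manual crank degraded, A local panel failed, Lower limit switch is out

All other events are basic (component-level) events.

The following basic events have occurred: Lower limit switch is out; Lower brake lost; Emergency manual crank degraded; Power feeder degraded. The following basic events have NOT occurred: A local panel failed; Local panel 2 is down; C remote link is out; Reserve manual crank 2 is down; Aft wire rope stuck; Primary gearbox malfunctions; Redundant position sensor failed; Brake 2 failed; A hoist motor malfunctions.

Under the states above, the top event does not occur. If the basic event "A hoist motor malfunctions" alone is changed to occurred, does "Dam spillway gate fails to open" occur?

Counterfactual: set "A hoist motor malfunctions" to occurred.
Remote branch unavailable [AND]: Lower brake lost=occurs, Emergency manual crank degraded=occurs, A local panel failed=not, Lower limit switch is out=occurs → not all inputs occur → does not occur.
Backup hoist fails [OR]: Remote branch unavailable=not, C remote link is out=not → no input occurs → does not occur.
Hoist path unavailable [AND]: A hoist motor malfunctions=occurs, Aft wire rope stuck=not → not all inputs occur → does not occur.
Control chain fails [AND]: Hoist path unavailable=not, Power feeder degraded=occurs → not all inputs occur → does not occur.
Power feed inoperative [OR]: Redundant position sensor failed=not, Brake 2 failed=not, Reserve manual crank 2 is down=not, Local panel 2 is down=not → no input occurs → does not occur.
Local branch inoperative [OR]: Primary gearbox malfunctions=not, Power feed inoperative=not → no input occurs → does not occur.
Dam spillway gate fails to open [OR]: Backup hoist fails=not, Control chain fails=not, Local branch inoperative=not → no input occurs → does not occur.

No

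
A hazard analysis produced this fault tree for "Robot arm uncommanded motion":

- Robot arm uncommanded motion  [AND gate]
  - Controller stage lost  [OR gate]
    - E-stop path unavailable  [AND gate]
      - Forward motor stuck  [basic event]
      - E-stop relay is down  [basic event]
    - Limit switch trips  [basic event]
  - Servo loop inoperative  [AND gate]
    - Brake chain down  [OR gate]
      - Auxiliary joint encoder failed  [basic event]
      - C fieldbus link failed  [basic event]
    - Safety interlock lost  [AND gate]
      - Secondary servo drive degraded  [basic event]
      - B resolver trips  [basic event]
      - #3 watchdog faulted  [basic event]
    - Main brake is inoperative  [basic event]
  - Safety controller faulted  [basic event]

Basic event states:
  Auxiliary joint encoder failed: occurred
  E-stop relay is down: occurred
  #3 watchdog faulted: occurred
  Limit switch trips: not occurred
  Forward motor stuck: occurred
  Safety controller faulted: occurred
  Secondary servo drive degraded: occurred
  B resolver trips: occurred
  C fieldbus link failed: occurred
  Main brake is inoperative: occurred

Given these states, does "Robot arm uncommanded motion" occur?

E-stop path unavailable [AND]: Forward motor stuck=occurs, E-stop relay is down=occurs → all inputs occur → occurs.
Controller stage lost [OR]: E-stop path unavailable=occurs, Limit switch trips=not → at least one input occurs → occurs.
Brake chain down [OR]: Auxiliary joint encoder failed=occurs, C fieldbus link failed=occurs → at least one input occurs → occurs.
Safety interlock lost [AND]: Secondary servo drive degraded=occurs, B resolver trips=occurs, #3 watchdog faulted=occurs → all inputs occur → occurs.
Servo loop inoperative [AND]: Brake chain down=occurs, Safety interlock lost=occurs, Main brake is inoperative=occurs → all inputs occur → occurs.
Robot arm uncommanded motion [AND]: Controller stage lost=occurs, Servo loop inoperative=occurs, Safety controller faulted=occurs → all inputs occur → occurs.

Yes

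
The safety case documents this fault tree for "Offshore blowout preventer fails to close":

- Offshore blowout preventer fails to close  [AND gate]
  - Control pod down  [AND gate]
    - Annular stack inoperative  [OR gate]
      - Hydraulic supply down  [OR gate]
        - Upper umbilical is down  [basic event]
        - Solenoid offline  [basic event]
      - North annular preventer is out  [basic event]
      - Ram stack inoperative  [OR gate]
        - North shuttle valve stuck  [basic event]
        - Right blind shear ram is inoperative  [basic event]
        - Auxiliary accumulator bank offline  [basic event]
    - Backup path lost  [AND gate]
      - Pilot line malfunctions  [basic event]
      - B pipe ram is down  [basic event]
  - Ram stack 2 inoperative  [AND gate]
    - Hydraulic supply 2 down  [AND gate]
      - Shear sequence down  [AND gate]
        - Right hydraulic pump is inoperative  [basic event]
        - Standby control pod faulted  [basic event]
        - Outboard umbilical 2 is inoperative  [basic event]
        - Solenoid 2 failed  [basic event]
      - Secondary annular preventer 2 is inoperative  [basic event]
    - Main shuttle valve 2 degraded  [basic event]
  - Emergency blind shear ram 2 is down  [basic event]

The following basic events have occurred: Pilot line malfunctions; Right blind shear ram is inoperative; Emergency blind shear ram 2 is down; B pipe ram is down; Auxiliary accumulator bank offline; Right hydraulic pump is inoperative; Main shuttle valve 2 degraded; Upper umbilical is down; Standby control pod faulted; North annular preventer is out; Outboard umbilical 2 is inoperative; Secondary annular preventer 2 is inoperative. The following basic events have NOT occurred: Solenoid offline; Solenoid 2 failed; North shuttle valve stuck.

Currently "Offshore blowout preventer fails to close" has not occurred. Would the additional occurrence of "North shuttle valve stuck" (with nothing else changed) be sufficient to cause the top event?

Counterfactual: set "North shuttle valve stuck" to occurred.
Hydraulic supply down [OR]: Upper umbilical is down=occurs, Solenoid offline=not → at least one input occurs → occurs.
Ram stack inoperative [OR]: North shuttle valve stuck=occurs, Right blind shear ram is inoperative=occurs, Auxiliary accumulator bank offline=occurs → at least one input occurs → occurs.
Annular stack inoperative [OR]: Hydraulic supply down=occurs, North annular preventer is out=occurs, Ram stack inoperative=occurs → at least one input occurs → occurs.
Backup path lost [AND]: Pilot line malfunctions=occurs, B pipe ram is down=occurs → all inputs occur → occurs.
Control pod down [AND]: Annular stack inoperative=occurs, Backup path lost=occurs → all inputs occur → occurs.
Shear sequence down [AND]: Right hydraulic pump is inoperative=occurs, Standby control pod faulted=occurs, Outboard umbilical 2 is inoperative=occurs, Solenoid 2 failed=not → not all inputs occur → does not occur.
Hydraulic supply 2 down [AND]: Shear sequence down=not, Secondary annular preventer 2 is inoperative=occurs → not all inputs occur → does not occur.
Ram stack 2 inoperative [AND]: Hydraulic supply 2 down=not, Main shuttle valve 2 degraded=occurs → not all inputs occur → does not occur.
Offshore blowout preventer fails to close [AND]: Control pod down=occurs, Ram stack 2 inoperative=not, Emergency blind shear ram 2 is down=occurs → not all inputs occur → does not occur.

No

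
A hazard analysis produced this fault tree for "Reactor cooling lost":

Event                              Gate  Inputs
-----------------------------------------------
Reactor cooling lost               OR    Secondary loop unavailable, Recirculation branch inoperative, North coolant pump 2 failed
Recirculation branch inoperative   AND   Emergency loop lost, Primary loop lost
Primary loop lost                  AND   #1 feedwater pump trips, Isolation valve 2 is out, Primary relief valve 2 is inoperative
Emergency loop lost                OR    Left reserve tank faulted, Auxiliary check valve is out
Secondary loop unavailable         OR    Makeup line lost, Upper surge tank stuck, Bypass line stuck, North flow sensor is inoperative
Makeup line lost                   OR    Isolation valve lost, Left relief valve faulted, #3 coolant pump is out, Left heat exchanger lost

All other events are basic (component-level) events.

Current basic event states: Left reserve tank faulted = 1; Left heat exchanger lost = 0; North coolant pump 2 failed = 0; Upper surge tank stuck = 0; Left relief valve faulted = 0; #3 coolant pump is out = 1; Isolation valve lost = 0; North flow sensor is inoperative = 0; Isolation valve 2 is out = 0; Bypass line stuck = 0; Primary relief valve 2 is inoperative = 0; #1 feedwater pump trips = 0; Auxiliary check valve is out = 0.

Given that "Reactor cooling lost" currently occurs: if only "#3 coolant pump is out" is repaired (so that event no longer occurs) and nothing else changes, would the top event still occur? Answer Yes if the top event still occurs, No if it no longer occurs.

No

Counterfactual: set "#3 coolant pump is out" to not occurred.
Makeup line lost [OR]: Isolation valve lost=not, Left relief valve faulted=not, #3 coolant pump is out=not, Left heat exchanger lost=not → no input occurs → does not occur.
Secondary loop unavailable [OR]: Makeup line lost=not, Upper surge tank stuck=not, Bypass line stuck=not, North flow sensor is inoperative=not → no input occurs → does not occur.
Emergency loop lost [OR]: Left reserve tank faulted=occurs, Auxiliary check valve is out=not → at least one input occurs → occurs.
Primary loop lost [AND]: #1 feedwater pump trips=not, Isolation valve 2 is out=not, Primary relief valve 2 is inoperative=not → not all inputs occur → does not occur.
Recirculation branch inoperative [AND]: Emergency loop lost=occurs, Primary loop lost=not → not all inputs occur → does not occur.
Reactor cooling lost [OR]: Secondary loop unavailable=not, Recirculation branch inoperative=not, North coolant pump 2 failed=not → no input occurs → does not occur.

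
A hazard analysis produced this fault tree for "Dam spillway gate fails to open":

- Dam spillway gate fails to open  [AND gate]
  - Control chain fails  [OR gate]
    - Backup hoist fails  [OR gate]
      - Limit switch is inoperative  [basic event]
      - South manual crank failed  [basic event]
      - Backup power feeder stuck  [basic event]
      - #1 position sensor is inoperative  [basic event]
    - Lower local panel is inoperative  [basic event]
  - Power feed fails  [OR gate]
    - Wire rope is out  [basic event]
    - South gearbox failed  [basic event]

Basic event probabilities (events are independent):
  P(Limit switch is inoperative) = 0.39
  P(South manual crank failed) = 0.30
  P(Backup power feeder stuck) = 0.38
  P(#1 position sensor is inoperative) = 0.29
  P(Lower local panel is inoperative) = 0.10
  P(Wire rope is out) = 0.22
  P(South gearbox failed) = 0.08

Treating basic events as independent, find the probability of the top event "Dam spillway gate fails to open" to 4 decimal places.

P(Backup hoist fails) [OR] = 1 − (1−0.39) × (1−0.30) × (1−0.38) × (1−0.29) = 0.812035
P(Control chain fails) [OR] = 1 − (1−0.812035) × (1−0.10) = 0.830832
P(Power feed fails) [OR] = 1 − (1−0.22) × (1−0.08) = 0.282400
P(Dam spillway gate fails to open) [AND] = 0.830832 × 0.282400 = 0.234627
Rounded to 4 decimal places: P(Dam spillway gate fails to open) ≈ 0.2346.

0.2346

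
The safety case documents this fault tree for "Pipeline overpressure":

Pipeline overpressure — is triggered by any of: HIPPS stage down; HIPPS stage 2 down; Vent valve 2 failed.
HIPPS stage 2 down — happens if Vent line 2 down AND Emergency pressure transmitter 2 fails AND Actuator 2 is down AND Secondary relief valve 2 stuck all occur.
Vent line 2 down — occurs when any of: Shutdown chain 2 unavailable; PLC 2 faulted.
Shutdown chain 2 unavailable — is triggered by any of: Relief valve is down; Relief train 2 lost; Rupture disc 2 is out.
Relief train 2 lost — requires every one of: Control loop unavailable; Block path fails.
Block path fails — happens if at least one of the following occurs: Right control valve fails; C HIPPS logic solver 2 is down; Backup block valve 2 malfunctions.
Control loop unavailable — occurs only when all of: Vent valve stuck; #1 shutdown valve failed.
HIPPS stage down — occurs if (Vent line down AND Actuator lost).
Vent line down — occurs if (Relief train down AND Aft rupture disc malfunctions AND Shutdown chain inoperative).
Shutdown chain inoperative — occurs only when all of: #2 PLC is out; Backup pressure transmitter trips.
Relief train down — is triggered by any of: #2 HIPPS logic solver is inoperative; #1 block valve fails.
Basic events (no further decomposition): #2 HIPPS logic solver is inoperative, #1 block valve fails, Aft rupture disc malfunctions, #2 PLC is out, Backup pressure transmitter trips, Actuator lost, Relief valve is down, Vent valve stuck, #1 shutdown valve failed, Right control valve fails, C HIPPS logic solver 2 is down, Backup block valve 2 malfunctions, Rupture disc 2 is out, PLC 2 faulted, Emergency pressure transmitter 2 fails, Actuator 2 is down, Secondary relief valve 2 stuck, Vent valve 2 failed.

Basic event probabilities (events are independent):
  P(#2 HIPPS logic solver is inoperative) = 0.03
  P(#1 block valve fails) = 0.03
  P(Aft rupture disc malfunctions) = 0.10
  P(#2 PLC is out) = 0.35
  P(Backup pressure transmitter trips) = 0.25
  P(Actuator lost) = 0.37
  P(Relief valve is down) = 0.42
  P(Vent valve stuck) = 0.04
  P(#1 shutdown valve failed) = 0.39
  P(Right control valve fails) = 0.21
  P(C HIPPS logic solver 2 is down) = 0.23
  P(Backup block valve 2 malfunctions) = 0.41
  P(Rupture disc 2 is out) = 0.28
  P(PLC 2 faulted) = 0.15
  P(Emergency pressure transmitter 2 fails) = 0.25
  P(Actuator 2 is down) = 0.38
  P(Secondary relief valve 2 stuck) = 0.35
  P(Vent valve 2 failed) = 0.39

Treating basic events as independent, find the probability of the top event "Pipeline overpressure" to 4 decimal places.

P(Relief train down) [OR] = 1 − (1−0.03) × (1−0.03) = 0.059100
P(Shutdown chain inoperative) [AND] = 0.35 × 0.25 = 0.087500
P(Vent line down) [AND] = 0.059100 × 0.10 × 0.087500 = 0.000517
P(HIPPS stage down) [AND] = 0.000517 × 0.37 = 0.000191
P(Control loop unavailable) [AND] = 0.04 × 0.39 = 0.015600
P(Block path fails) [OR] = 1 − (1−0.21) × (1−0.23) × (1−0.41) = 0.641103
P(Relief train 2 lost) [AND] = 0.015600 × 0.641103 = 0.010001
P(Shutdown chain 2 unavailable) [OR] = 1 − (1−0.42) × (1−0.010001) × (1−0.28) = 0.586576
P(Vent line 2 down) [OR] = 1 − (1−0.586576) × (1−0.15) = 0.648590
P(HIPPS stage 2 down) [AND] = 0.648590 × 0.25 × 0.38 × 0.35 = 0.021566
P(Pipeline overpressure) [OR] = 1 − (1−0.000191) × (1−0.021566) × (1−0.39) = 0.403269
Rounded to 4 decimal places: P(Pipeline overpressure) ≈ 0.4033.

0.4033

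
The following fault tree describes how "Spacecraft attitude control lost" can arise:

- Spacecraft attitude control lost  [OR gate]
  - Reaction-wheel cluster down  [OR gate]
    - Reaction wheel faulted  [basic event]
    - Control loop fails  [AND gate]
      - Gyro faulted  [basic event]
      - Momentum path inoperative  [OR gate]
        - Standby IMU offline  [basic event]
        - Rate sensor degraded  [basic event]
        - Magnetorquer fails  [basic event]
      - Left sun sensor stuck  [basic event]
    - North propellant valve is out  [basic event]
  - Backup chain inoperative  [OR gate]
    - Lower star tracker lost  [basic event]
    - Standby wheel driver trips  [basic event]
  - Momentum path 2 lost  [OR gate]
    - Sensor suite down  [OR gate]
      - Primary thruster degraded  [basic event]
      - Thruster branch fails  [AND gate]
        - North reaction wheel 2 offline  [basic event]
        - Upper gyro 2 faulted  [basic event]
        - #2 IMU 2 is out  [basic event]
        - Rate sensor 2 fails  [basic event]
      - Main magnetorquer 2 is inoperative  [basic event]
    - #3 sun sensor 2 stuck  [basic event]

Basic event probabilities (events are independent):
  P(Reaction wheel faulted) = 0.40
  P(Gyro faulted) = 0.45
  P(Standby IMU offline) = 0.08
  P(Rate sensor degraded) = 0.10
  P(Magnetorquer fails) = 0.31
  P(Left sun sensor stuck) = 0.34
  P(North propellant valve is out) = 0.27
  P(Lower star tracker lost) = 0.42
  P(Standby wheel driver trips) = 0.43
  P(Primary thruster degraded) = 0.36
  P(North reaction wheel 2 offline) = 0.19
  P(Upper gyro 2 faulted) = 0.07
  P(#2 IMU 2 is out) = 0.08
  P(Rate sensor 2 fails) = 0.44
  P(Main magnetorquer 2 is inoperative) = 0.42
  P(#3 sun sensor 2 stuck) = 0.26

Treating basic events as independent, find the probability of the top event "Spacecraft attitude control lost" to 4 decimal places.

P(Momentum path inoperative) [OR] = 1 − (1−0.08) × (1−0.10) × (1−0.31) = 0.428680
P(Control loop fails) [AND] = 0.45 × 0.428680 × 0.34 = 0.065588
P(Reaction-wheel cluster down) [OR] = 1 − (1−0.40) × (1−0.065588) × (1−0.27) = 0.590728
P(Backup chain inoperative) [OR] = 1 − (1−0.42) × (1−0.43) = 0.669400
P(Thruster branch fails) [AND] = 0.19 × 0.07 × 0.08 × 0.44 = 0.000468
P(Sensor suite down) [OR] = 1 − (1−0.36) × (1−0.000468) × (1−0.42) = 0.628974
P(Momentum path 2 lost) [OR] = 1 − (1−0.628974) × (1−0.26) = 0.725441
P(Spacecraft attitude control lost) [OR] = 1 − (1−0.590728) × (1−0.669400) × (1−0.725441) = 0.962851
Rounded to 4 decimal places: P(Spacecraft attitude control lost) ≈ 0.9629.

0.9629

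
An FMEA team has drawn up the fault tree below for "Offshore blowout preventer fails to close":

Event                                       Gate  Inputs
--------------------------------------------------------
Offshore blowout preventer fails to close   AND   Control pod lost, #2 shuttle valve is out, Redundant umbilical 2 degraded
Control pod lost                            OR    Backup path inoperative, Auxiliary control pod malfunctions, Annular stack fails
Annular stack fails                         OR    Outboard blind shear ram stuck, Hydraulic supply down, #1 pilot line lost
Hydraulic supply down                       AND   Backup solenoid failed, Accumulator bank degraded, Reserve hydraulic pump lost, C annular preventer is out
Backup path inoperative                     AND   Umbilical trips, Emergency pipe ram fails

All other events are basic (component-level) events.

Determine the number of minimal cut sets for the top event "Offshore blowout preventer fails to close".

5

Backup path inoperative [AND]: one cut set from each child combined → 1 × 1 = 1 cut set(s).
Hydraulic supply down [AND]: one cut set from each child combined → 1 × 1 × 1 × 1 = 1 cut set(s).
Annular stack fails [OR]: union of children's cut sets → 3 cut set(s).
Control pod lost [OR]: union of children's cut sets → 5 cut set(s).
Offshore blowout preventer fails to close [AND]: one cut set from each child combined → 5 × 1 × 1 = 5 cut set(s).
Minimal cut sets: {#2 shuttle valve is out, Emergency pipe ram fails, Redundant umbilical 2 degraded, Umbilical trips}; {#2 shuttle valve is out, Auxiliary control pod malfunctions, Redundant umbilical 2 degraded}; {#2 shuttle valve is out, Outboard blind shear ram stuck, Redundant umbilical 2 degraded}; {#2 shuttle valve is out, Accumulator bank degraded, Backup solenoid failed, C annular preventer is out, Redundant umbilical 2 degraded, Reserve hydraulic pump lost}; {#1 pilot line lost, #2 shuttle valve is out, Redundant umbilical 2 degraded}.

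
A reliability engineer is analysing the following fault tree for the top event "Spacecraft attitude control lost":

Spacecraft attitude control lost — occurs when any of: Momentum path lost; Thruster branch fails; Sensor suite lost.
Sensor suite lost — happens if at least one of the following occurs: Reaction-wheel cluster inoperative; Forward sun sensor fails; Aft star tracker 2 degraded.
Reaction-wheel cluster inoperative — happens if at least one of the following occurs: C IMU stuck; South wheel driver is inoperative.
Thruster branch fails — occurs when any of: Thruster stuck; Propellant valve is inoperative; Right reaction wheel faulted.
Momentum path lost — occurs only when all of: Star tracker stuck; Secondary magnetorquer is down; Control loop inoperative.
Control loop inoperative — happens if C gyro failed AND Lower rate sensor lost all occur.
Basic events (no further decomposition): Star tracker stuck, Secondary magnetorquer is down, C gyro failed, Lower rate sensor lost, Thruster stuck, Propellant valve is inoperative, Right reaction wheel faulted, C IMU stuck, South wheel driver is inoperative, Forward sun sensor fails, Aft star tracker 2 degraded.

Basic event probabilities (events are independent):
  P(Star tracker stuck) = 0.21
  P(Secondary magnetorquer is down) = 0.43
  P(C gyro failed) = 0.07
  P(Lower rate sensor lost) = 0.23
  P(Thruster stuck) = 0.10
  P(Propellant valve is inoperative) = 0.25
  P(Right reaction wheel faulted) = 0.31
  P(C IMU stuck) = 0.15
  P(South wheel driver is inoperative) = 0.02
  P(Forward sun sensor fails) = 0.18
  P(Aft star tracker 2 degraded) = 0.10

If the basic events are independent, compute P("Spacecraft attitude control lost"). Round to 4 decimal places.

P(Control loop inoperative) [AND] = 0.07 × 0.23 = 0.016100
P(Momentum path lost) [AND] = 0.21 × 0.43 × 0.016100 = 0.001454
P(Thruster branch fails) [OR] = 1 − (1−0.10) × (1−0.25) × (1−0.31) = 0.534250
P(Reaction-wheel cluster inoperative) [OR] = 1 − (1−0.15) × (1−0.02) = 0.167000
P(Sensor suite lost) [OR] = 1 − (1−0.167000) × (1−0.18) × (1−0.10) = 0.385246
P(Spacecraft attitude control lost) [OR] = 1 − (1−0.001454) × (1−0.534250) × (1−0.385246) = 0.714095
Rounded to 4 decimal places: P(Spacecraft attitude control lost) ≈ 0.7141.

0.7141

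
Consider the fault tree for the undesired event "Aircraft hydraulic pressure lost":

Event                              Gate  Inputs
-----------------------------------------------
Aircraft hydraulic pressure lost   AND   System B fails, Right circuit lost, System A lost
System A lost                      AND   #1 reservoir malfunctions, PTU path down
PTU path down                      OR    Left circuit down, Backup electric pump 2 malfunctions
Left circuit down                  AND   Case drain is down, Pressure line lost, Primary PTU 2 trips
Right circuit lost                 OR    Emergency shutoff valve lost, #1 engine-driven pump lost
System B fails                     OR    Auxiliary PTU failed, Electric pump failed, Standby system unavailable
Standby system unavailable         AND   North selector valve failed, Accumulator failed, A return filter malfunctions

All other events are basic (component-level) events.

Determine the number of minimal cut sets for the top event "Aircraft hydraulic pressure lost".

12

Standby system unavailable [AND]: one cut set from each child combined → 1 × 1 × 1 = 1 cut set(s).
System B fails [OR]: union of children's cut sets → 3 cut set(s).
Right circuit lost [OR]: union of children's cut sets → 2 cut set(s).
Left circuit down [AND]: one cut set from each child combined → 1 × 1 × 1 = 1 cut set(s).
PTU path down [OR]: union of children's cut sets → 2 cut set(s).
System A lost [AND]: one cut set from each child combined → 1 × 2 = 2 cut set(s).
Aircraft hydraulic pressure lost [AND]: one cut set from each child combined → 3 × 2 × 2 = 12 cut set(s).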